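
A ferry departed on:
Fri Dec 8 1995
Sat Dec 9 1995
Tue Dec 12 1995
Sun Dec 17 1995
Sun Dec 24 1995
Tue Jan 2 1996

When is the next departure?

Intervals are 1, 3, 5, 7, 9 days — an arithmetic progression with common difference 2.
Next gap: 11 days. Tue Jan 2 1996 + 11 days = Sat Jan 13 1996.

Sat Jan 13 1996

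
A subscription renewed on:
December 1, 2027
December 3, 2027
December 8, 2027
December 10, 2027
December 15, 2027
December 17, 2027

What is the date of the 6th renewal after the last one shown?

Every event lands on a Wednesday or Friday (gaps cycle 2, 5, 2, 5, 2).
So the schedule is: every Wednesday and Friday.
The following Wednesday is December 22, 2027.
The following Friday is December 24, 2027.
The following Wednesday is December 29, 2027.
The following Friday is December 31, 2027.
Next Wednesday: January 5, 2028.
Next Friday: January 7, 2028.

January 7, 2028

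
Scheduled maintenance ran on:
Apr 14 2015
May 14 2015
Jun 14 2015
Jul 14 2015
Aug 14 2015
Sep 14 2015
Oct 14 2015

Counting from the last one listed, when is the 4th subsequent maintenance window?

The day-of-month is always 14 (30, 31, 30, 31, 31, 30 days between events).
So this recurs on the 14th of each month.
November 2015: Nov 14 2015.
December 2015: Dec 14 2015.
Next: January 2016 → Jan 14 2016.
February 2016: Feb 14 2016.

Feb 14 2016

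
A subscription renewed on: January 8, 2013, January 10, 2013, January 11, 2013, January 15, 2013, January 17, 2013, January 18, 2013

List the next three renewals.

January 22, 2013; January 24, 2013; January 25, 2013

Gaps: 2, 1, 4, 2, 1 days — not constant, but cyclic with period 3.
The events fall on every Tuesday, Thursday and Friday.
Next Tuesday: January 22, 2013.
Next Thursday: January 24, 2013.
The following Friday is January 25, 2013.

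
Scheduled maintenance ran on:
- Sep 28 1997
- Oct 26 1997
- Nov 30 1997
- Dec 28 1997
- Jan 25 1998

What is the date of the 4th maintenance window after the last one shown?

May 31 1998

Every date is a Sunday; gaps 28, 35, 28, 28 days.
Each is the last Sunday of its month (at least one falls on the 29th or later, ruling out '4th Sunday').
Last Sunday of February 1998: Feb 22 1998.
Last Sunday of March 1998: Mar 29 1998.
Last Sunday of April 1998: Apr 26 1998.
May 1998 ends with Sunday May 31 1998.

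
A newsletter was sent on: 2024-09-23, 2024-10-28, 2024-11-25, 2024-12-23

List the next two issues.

These are Mondays at 28- or 35-day spacing (35, 28, 28).
The pattern: 4th Monday of the month.
January 2025 — 4th Monday is 2025-01-27.
February 2025 — 4th Monday is 2025-02-24.

2025-01-27, 2025-02-24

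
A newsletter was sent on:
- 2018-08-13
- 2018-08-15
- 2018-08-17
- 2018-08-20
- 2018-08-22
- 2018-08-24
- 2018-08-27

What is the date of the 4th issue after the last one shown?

2018-09-05

The gap pattern 2, 2, 3, 2, 2, 3 repeats every 3 events.
These are the Mondays, Wednesdays and Fridays of each week.
Next Wednesday: 2018-08-29.
Next Friday: 2018-08-31.
Next Monday: 2018-09-03.
The following Wednesday is 2018-09-05.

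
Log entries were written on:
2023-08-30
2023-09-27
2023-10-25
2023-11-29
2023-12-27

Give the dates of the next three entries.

Every date is a Wednesday; gaps 28, 28, 35, 28 days.
Each is the last Wednesday of its month (at least one falls on the 29th or later, ruling out '4th Wednesday').
January 2024 ends with Wednesday 2024-01-31.
Last Wednesday of February 2024: 2024-02-28.
March 2024 ends with Wednesday 2024-03-27.

2024-01-31, 2024-02-28, 2024-03-27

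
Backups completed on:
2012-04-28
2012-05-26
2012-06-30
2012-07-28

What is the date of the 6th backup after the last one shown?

All Saturdays; the gaps (28, 35, 28) vary with month length.
This is the last Saturday of each month.
Last Saturday of August 2012: 2012-08-25.
September 2012 ends with Saturday 2012-09-29.
Last Saturday of October 2012: 2012-10-27.
November 2012 ends with Saturday 2012-11-24.
Last Saturday of December 2012: 2012-12-29.
Last Saturday of January 2013: 2013-01-26.

2013-01-26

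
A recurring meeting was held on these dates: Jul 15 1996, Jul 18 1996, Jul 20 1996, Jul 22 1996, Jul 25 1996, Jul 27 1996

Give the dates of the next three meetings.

Jul 29 1996, Aug 1 1996, Aug 3 1996

Gaps: 3, 2, 2, 3, 2 days — not constant, but cyclic with period 3.
The events fall on every Monday, Thursday and Saturday.
Next Monday: Jul 29 1996.
The following Thursday is Aug 1 1996.
Next Saturday: Aug 3 1996.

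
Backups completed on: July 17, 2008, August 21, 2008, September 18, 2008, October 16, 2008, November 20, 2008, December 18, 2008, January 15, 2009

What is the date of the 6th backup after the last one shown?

Gaps: 35, 28, 28, 35, 28, 28 days — a mix of 28 and 35. Every date is a Thursday.
Each is the 3rd Thursday of its month.
February 2009 — 3rd Thursday is February 19, 2009.
March 2009 — 3rd Thursday is March 19, 2009.
April 2009 — 3rd Thursday is April 16, 2009.
3rd Thursday of May 2009: May 21, 2009.
3rd Thursday of June 2009: June 18, 2009.
3rd Thursday of July 2009: July 16, 2009.

July 16, 2009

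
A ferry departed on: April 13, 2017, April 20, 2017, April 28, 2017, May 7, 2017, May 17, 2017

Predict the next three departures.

Intervals are 7, 8, 9, 10 days — an arithmetic progression with common difference 1.
Next gap: 11 days. May 17, 2017 + 11 days = May 28, 2017.
Next gap: 12 days. May 28, 2017 + 12 days = June 9, 2017.
Next gap: 13 days. June 9, 2017 + 13 days = June 22, 2017.

May 28, 2017; June 9, 2017; June 22, 2017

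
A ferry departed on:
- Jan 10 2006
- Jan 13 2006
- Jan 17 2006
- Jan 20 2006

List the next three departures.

Jan 24 2006, Jan 27 2006, Jan 31 2006

Gaps: 3, 4, 3 days — not constant, but cyclic with period 2.
The events fall on every Tuesday and Friday.
Next Tuesday: Jan 24 2006.
The following Friday is Jan 27 2006.
The following Tuesday is Jan 31 2006.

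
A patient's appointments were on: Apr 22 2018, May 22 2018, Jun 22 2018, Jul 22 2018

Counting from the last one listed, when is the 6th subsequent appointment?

The day-of-month is always 22 (30, 31, 30 days between events).
So this recurs on the 22nd of each month.
August 2018: Aug 22 2018.
September 2018: Sep 22 2018.
October 2018: Oct 22 2018.
November 2018: Nov 22 2018.
Next: December 2018 → Dec 22 2018.
January 2019: Jan 22 2019.

Jan 22 2019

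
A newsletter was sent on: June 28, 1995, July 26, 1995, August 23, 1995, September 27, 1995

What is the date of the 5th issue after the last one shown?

These are Wednesdays at 28- or 35-day spacing (28, 28, 35).
The pattern: 4th Wednesday of the month.
October 1995 — 4th Wednesday is October 25, 1995.
4th Wednesday of November 1995: November 22, 1995.
December 1995 — 4th Wednesday is December 27, 1995.
4th Wednesday of January 1996: January 24, 1996.
4th Wednesday of February 1996: February 28, 1996.

February 28, 1996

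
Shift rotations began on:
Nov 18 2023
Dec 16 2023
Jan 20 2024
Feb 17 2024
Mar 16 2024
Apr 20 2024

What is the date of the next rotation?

May 18 2024

Gaps: 28, 35, 28, 28, 35 days — a mix of 28 and 35. Every date is a Saturday.
Each is the 3rd Saturday of its month.
3rd Saturday of May 2024: May 18 2024.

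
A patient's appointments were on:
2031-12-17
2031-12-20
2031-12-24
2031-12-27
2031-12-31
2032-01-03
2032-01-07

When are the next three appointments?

2032-01-10, 2032-01-14, 2032-01-17

Every event lands on a Wednesday or Saturday (gaps cycle 3, 4, 3, 4, 3, 4).
So the schedule is: every Wednesday and Saturday.
Next Saturday: 2032-01-10.
Next Wednesday: 2032-01-14.
Next Saturday: 2032-01-17.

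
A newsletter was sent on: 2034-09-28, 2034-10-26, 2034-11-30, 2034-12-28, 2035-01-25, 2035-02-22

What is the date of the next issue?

2035-03-29

All Thursdays; the gaps (28, 35, 28, 28, 28) vary with month length.
This is the last Thursday of each month.
March 2035 ends with Thursday 2035-03-29.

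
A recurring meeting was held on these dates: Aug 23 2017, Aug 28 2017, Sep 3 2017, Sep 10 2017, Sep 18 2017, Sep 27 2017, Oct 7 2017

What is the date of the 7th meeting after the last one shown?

Jan 13 2018

Gaps: 5, 6, 7, 8, 9, 10 days — each gap is 1 larger than the previous one.
Next gap: 11 days. Oct 7 2017 + 11 days = Oct 18 2017.
Next gap: 12 days. Oct 18 2017 + 12 days = Oct 30 2017.
Next gap: 13 days. Oct 30 2017 + 13 days = Nov 12 2017.
Next gap: 14 days. Nov 12 2017 + 14 days = Nov 26 2017.
Next gap: 15 days. Nov 26 2017 + 15 days = Dec 11 2017.
Next gap: 16 days. Dec 11 2017 + 16 days = Dec 27 2017.
Next gap: 17 days. Dec 27 2017 + 17 days = Jan 13 2018.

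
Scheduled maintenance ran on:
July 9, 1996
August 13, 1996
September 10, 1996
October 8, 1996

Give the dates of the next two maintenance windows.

These are Tuesdays at 28- or 35-day spacing (35, 28, 28).
The pattern: 2nd Tuesday of the month.
November 1996 — 2nd Tuesday is November 12, 1996.
2nd Tuesday of December 1996: December 10, 1996.

November 12, 1996; December 10, 1996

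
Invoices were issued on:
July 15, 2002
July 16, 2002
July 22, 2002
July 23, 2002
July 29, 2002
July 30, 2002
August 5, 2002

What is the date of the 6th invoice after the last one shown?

Every event lands on a Monday or Tuesday (gaps cycle 1, 6, 1, 6, 1, 6).
So the schedule is: every Monday and Tuesday.
Next Tuesday: August 6, 2002.
The following Monday is August 12, 2002.
The following Tuesday is August 13, 2002.
The following Monday is August 19, 2002.
The following Tuesday is August 20, 2002.
Next Monday: August 26, 2002.

August 26, 2002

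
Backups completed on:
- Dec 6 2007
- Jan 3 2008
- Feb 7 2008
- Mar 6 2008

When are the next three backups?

All dates are Thursdays, 28, 35, 28 days apart.
Specifically, the 1st Thursday of each month.
1st Thursday of April 2008: Apr 3 2008.
May 2008 — 1st Thursday is May 1 2008.
June 2008 — 1st Thursday is Jun 5 2008.

Apr 3 2008, May 1 2008, Jun 5 2008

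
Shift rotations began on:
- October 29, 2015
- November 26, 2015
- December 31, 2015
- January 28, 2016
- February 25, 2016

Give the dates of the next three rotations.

Every date is a Thursday; gaps 28, 35, 28, 28 days.
Each is the last Thursday of its month (at least one falls on the 29th or later, ruling out '4th Thursday').
March 2016 ends with Thursday March 31, 2016.
April 2016 ends with Thursday April 28, 2016.
Last Thursday of May 2016: May 26, 2016.

March 31, 2016; April 28, 2016; May 26, 2016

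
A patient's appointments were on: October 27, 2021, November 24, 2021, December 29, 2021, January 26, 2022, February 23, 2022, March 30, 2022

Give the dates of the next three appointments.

April 27, 2022; May 25, 2022; June 29, 2022

Every date is a Wednesday; gaps 28, 35, 28, 28, 35 days.
Each is the last Wednesday of its month (at least one falls on the 29th or later, ruling out '4th Wednesday').
Last Wednesday of April 2022: April 27, 2022.
May 2022 ends with Wednesday May 25, 2022.
Last Wednesday of June 2022: June 29, 2022.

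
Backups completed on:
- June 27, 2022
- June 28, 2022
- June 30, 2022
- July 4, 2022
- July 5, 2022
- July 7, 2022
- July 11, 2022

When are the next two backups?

July 12, 2022; July 14, 2022

Gaps: 1, 2, 4, 1, 2, 4 days — not constant, but cyclic with period 3.
The events fall on every Monday, Tuesday and Thursday.
The following Tuesday is July 12, 2022.
The following Thursday is July 14, 2022.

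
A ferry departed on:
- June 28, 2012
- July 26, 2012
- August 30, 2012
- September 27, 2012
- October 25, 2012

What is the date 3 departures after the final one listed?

All Thursdays; the gaps (28, 35, 28, 28) vary with month length.
This is the last Thursday of each month.
November 2012 ends with Thursday November 29, 2012.
December 2012 ends with Thursday December 27, 2012.
January 2013 ends with Thursday January 31, 2013.

January 31, 2013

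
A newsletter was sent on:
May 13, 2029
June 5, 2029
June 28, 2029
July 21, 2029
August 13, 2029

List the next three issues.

September 5, 2029; September 28, 2029; October 21, 2029

The spacing is 23, 23, 23, 23 days — always 23 days.
August 13, 2029 + 23 days = September 5, 2029.
September 5, 2029 + 23 days = September 28, 2029.
September 28, 2029 + 23 days = October 21, 2029.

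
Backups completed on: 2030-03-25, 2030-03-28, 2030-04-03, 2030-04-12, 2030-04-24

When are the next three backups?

2030-05-09, 2030-05-27, 2030-06-17

Gaps: 3, 6, 9, 12 days — each gap is 3 larger than the previous one.
Next gap: 15 days. 2030-04-24 + 15 days = 2030-05-09.
Next gap: 18 days. 2030-05-09 + 18 days = 2030-05-27.
Next gap: 21 days. 2030-05-27 + 21 days = 2030-06-17.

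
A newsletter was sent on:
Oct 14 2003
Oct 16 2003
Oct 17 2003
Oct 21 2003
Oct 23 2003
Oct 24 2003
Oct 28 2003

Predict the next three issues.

Oct 30 2003, Oct 31 2003, Nov 4 2003

Every event lands on a Tuesday or Thursday or Friday (gaps cycle 2, 1, 4, 2, 1, 4).
So the schedule is: every Tuesday, Thursday and Friday.
The following Thursday is Oct 30 2003.
The following Friday is Oct 31 2003.
The following Tuesday is Nov 4 2003.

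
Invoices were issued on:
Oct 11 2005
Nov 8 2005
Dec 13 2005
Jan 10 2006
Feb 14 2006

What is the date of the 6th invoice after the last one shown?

Gaps: 28, 35, 28, 35 days — a mix of 28 and 35. Every date is a Tuesday.
Each is the 2nd Tuesday of its month.
March 2006 — 2nd Tuesday is Mar 14 2006.
2nd Tuesday of April 2006: Apr 11 2006.
May 2006 — 2nd Tuesday is May 9 2006.
June 2006 — 2nd Tuesday is Jun 13 2006.
2nd Tuesday of July 2006: Jul 11 2006.
August 2006 — 2nd Tuesday is Aug 8 2006.

Aug 8 2006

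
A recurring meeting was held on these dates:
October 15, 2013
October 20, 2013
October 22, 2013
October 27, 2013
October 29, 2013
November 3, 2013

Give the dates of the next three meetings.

Gaps: 5, 2, 5, 2, 5 days — not constant, but cyclic with period 2.
The events fall on every Tuesday and Sunday.
Next Tuesday: November 5, 2013.
The following Sunday is November 10, 2013.
Next Tuesday: November 12, 2013.

November 5, 2013; November 10, 2013; November 12, 2013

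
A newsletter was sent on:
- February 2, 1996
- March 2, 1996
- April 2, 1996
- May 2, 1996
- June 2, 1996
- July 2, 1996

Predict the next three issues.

August 2, 1996; September 2, 1996; October 2, 1996

Each date is the 2nd; the gaps (29, 31, 30, 31, 30) track the month lengths.
The rule is the 2nd of each month.
Next: August 1996 → August 2, 1996.
Next: September 1996 → September 2, 1996.
October 1996: October 2, 1996.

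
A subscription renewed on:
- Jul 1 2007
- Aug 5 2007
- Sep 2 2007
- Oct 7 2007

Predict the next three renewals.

Gaps: 35, 28, 35 days — a mix of 28 and 35. Every date is a Sunday.
Each is the 1st Sunday of its month.
1st Sunday of November 2007: Nov 4 2007.
1st Sunday of December 2007: Dec 2 2007.
1st Sunday of January 2008: Jan 6 2008.

Nov 4 2007, Dec 2 2007, Jan 6 2008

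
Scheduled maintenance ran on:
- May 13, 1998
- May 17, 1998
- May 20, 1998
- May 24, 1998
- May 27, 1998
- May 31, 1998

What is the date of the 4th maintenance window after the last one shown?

June 14, 1998

Every event lands on a Wednesday or Sunday (gaps cycle 4, 3, 4, 3, 4).
So the schedule is: every Wednesday and Sunday.
Next Wednesday: June 3, 1998.
Next Sunday: June 7, 1998.
The following Wednesday is June 10, 1998.
Next Sunday: June 14, 1998.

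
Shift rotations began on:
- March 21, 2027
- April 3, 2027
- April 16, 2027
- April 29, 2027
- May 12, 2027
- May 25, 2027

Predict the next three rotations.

Every event comes 13 days after the last (13, 13, 13, 13, 13).
May 25, 2027 + 13 days = June 7, 2027.
June 7, 2027 + 13 days = June 20, 2027.
June 20, 2027 + 13 days = July 3, 2027.

June 7, 2027; June 20, 2027; July 3, 2027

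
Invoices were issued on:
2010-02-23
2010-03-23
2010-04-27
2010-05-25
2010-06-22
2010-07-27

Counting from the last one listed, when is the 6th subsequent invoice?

Gaps: 28, 35, 28, 28, 35 days — a mix of 28 and 35. Every date is a Tuesday.
Each is the 4th Tuesday of its month.
August 2010 — 4th Tuesday is 2010-08-24.
September 2010 — 4th Tuesday is 2010-09-28.
October 2010 — 4th Tuesday is 2010-10-26.
November 2010 — 4th Tuesday is 2010-11-23.
4th Tuesday of December 2010: 2010-12-28.
4th Tuesday of January 2011: 2011-01-25.

2011-01-25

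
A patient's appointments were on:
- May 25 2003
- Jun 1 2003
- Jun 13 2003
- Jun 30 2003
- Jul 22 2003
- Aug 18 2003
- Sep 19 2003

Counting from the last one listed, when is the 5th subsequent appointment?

May 11 2004

The spacing grows by 5 each time: 7, 12, 17, 22, 27, 32 days.
Next gap: 37 days. Sep 19 2003 + 37 days = Oct 26 2003.
Next gap: 42 days. Oct 26 2003 + 42 days = Dec 7 2003.
Next gap: 47 days. Dec 7 2003 + 47 days = Jan 23 2004.
Next gap: 52 days. Jan 23 2004 + 52 days = Mar 15 2004.
Next gap: 57 days. Mar 15 2004 + 57 days = May 11 2004.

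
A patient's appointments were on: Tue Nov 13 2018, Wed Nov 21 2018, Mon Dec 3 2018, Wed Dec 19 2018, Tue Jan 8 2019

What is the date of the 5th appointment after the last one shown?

Gaps: 8, 12, 16, 20 days — each gap is 4 larger than the previous one.
Next gap: 24 days. Tue Jan 8 2019 + 24 days = Fri Feb 1 2019.
Next gap: 28 days. Fri Feb 1 2019 + 28 days = Fri Mar 1 2019.
Next gap: 32 days. Fri Mar 1 2019 + 32 days = Tue Apr 2 2019.
Next gap: 36 days. Tue Apr 2 2019 + 36 days = Wed May 8 2019.
Next gap: 40 days. Wed May 8 2019 + 40 days = Mon Jun 17 2019.

Mon Jun 17 2019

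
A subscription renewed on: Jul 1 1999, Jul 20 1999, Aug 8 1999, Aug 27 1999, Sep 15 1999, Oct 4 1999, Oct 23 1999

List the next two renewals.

Every event comes 19 days after the last (19, 19, 19, 19, 19, 19).
Oct 23 1999 + 19 days = Nov 11 1999.
Nov 11 1999 + 19 days = Nov 30 1999.

Nov 11 1999, Nov 30 1999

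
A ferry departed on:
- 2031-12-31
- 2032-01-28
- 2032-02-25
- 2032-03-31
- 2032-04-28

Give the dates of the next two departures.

All Wednesdays; the gaps (28, 28, 35, 28) vary with month length.
This is the last Wednesday of each month.
Last Wednesday of May 2032: 2032-05-26.
June 2032 ends with Wednesday 2032-06-30.

2032-05-26, 2032-06-30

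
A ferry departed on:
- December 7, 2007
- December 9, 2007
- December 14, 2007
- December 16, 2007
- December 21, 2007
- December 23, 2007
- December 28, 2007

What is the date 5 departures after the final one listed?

January 13, 2008

Every event lands on a Friday or Sunday (gaps cycle 2, 5, 2, 5, 2, 5).
So the schedule is: every Friday and Sunday.
The following Sunday is December 30, 2007.
Next Friday: January 4, 2008.
Next Sunday: January 6, 2008.
The following Friday is January 11, 2008.
The following Sunday is January 13, 2008.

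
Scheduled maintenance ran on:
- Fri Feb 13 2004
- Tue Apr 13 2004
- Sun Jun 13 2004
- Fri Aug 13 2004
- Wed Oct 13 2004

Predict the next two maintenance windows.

Gaps: 60, 61, 61, 61 days — not constant. Every event is on the 13th of the month.
Pattern: the 13th of every 2 months.
Next: December 2004 → Mon Dec 13 2004.
February 2005: Sun Feb 13 2005.

Mon Dec 13 2004, Sun Feb 13 2005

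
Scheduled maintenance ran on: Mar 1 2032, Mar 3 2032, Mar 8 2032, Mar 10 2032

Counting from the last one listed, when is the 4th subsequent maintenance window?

Mar 24 2032

The gap pattern 2, 5, 2 repeats every 2 events.
These are the Mondays and Wednesdays of each week.
Next Monday: Mar 15 2032.
The following Wednesday is Mar 17 2032.
Next Monday: Mar 22 2032.
Next Wednesday: Mar 24 2032.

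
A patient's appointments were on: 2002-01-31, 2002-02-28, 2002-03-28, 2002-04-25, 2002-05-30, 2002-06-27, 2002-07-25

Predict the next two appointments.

Every date is a Thursday; gaps 28, 28, 28, 35, 28, 28 days.
Each is the last Thursday of its month (at least one falls on the 29th or later, ruling out '4th Thursday').
Last Thursday of August 2002: 2002-08-29.
Last Thursday of September 2002: 2002-09-26.

2002-08-29, 2002-09-26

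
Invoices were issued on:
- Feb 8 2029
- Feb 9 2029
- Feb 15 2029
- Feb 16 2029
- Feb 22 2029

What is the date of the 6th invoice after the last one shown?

The gap pattern 1, 6, 1, 6 repeats every 2 events.
These are the Thursdays and Fridays of each week.
The following Friday is Feb 23 2029.
Next Thursday: Mar 1 2029.
The following Friday is Mar 2 2029.
The following Thursday is Mar 8 2029.
Next Friday: Mar 9 2029.
The following Thursday is Mar 15 2029.

Mar 15 2029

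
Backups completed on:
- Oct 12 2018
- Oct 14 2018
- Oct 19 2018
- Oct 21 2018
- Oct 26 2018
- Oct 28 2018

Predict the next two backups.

Nov 2 2018, Nov 4 2018

Every event lands on a Friday or Sunday (gaps cycle 2, 5, 2, 5, 2).
So the schedule is: every Friday and Sunday.
The following Friday is Nov 2 2018.
The following Sunday is Nov 4 2018.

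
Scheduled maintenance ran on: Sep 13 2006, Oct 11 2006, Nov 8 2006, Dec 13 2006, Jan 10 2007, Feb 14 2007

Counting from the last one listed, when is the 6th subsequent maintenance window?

Aug 8 2007

All dates are Wednesdays, 28, 28, 35, 28, 35 days apart.
Specifically, the 2nd Wednesday of each month.
March 2007 — 2nd Wednesday is Mar 14 2007.
April 2007 — 2nd Wednesday is Apr 11 2007.
2nd Wednesday of May 2007: May 9 2007.
2nd Wednesday of June 2007: Jun 13 2007.
2nd Wednesday of July 2007: Jul 11 2007.
2nd Wednesday of August 2007: Aug 8 2007.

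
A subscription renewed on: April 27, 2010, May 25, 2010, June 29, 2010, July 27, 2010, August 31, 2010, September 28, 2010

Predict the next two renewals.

October 26, 2010; November 30, 2010

Every date is a Tuesday; gaps 28, 35, 28, 35, 28 days.
Each is the last Tuesday of its month (at least one falls on the 29th or later, ruling out '4th Tuesday').
October 2010 ends with Tuesday October 26, 2010.
Last Tuesday of November 2010: November 30, 2010.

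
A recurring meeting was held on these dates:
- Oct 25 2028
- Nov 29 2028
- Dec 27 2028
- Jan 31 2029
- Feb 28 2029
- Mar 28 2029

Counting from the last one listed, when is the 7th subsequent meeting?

These are Wednesdays with 35, 28, 35, 28, 28-day gaps.
Each is the final Wednesday of its month — Nov 29 2028 is past the 28th, so '4th Wednesday' doesn't fit.
April 2029 ends with Wednesday Apr 25 2029.
Last Wednesday of May 2029: May 30 2029.
Last Wednesday of June 2029: Jun 27 2029.
July 2029 ends with Wednesday Jul 25 2029.
August 2029 ends with Wednesday Aug 29 2029.
Last Wednesday of September 2029: Sep 26 2029.
Last Wednesday of October 2029: Oct 31 2029.

Oct 31 2029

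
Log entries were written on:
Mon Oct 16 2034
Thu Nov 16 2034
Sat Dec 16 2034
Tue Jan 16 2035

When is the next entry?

Fri Feb 16 2035

Each date is the 16th; the gaps (31, 30, 31) track the month lengths.
The rule is the 16th of each month.
February 2035: Fri Feb 16 2035.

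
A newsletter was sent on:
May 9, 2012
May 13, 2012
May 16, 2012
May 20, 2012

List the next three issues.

Gaps: 4, 3, 4 days — not constant, but cyclic with period 2.
The events fall on every Wednesday and Sunday.
Next Wednesday: May 23, 2012.
Next Sunday: May 27, 2012.
The following Wednesday is May 30, 2012.

May 23, 2012; May 27, 2012; May 30, 2012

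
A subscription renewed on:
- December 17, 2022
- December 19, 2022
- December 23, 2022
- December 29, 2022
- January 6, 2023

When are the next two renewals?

The spacing grows by 2 each time: 2, 4, 6, 8 days.
Next gap: 10 days. January 6, 2023 + 10 days = January 16, 2023.
Next gap: 12 days. January 16, 2023 + 12 days = January 28, 2023.

January 16, 2023; January 28, 2023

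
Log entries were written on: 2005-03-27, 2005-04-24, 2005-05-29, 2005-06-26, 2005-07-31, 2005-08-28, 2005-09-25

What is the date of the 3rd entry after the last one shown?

Every date is a Sunday; gaps 28, 35, 28, 35, 28, 28 days.
Each is the last Sunday of its month (at least one falls on the 29th or later, ruling out '4th Sunday').
Last Sunday of October 2005: 2005-10-30.
Last Sunday of November 2005: 2005-11-27.
Last Sunday of December 2005: 2005-12-25.

2005-12-25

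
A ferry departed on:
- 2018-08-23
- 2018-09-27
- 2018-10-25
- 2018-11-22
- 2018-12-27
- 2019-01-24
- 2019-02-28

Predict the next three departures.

2019-03-28, 2019-04-25, 2019-05-23

These are Thursdays at 28- or 35-day spacing (35, 28, 28, 35, 28, 35).
The pattern: 4th Thursday of the month.
March 2019 — 4th Thursday is 2019-03-28.
4th Thursday of April 2019: 2019-04-25.
May 2019 — 4th Thursday is 2019-05-23.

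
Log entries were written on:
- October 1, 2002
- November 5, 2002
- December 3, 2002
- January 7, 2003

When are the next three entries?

February 4, 2003; March 4, 2003; April 1, 2003

Gaps: 35, 28, 35 days — a mix of 28 and 35. Every date is a Tuesday.
Each is the 1st Tuesday of its month.
1st Tuesday of February 2003: February 4, 2003.
March 2003 — 1st Tuesday is March 4, 2003.
April 2003 — 1st Tuesday is April 1, 2003.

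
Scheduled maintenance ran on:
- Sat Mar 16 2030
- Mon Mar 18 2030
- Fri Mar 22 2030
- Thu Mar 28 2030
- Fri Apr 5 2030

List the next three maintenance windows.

Mon Apr 15 2030, Sat Apr 27 2030, Sat May 11 2030

The spacing grows by 2 each time: 2, 4, 6, 8 days.
Next gap: 10 days. Fri Apr 5 2030 + 10 days = Mon Apr 15 2030.
Next gap: 12 days. Mon Apr 15 2030 + 12 days = Sat Apr 27 2030.
Next gap: 14 days. Sat Apr 27 2030 + 14 days = Sat May 11 2030.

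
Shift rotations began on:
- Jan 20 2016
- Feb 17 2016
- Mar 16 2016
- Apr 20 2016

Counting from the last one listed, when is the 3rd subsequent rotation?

Jul 20 2016

All dates are Wednesdays, 28, 28, 35 days apart.
Specifically, the 3rd Wednesday of each month.
May 2016 — 3rd Wednesday is May 18 2016.
June 2016 — 3rd Wednesday is Jun 15 2016.
July 2016 — 3rd Wednesday is Jul 20 2016.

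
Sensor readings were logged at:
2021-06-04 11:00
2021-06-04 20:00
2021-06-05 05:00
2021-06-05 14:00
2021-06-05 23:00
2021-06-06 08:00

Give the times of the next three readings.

2021-06-06 17:00, 2021-06-07 02:00, 2021-06-07 11:00

Spacing: 9, 9, 9, 9, 9 h — constant 9 h.
2021-06-06 08:00 + 9 h = 2021-06-06 17:00.
2021-06-06 17:00 + 9 h = 2021-06-07 02:00.
2021-06-07 02:00 + 9 h = 2021-06-07 11:00.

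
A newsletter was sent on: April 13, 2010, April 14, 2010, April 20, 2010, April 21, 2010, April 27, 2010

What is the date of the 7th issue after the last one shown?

May 19, 2010

Gaps: 1, 6, 1, 6 days — not constant, but cyclic with period 2.
The events fall on every Tuesday and Wednesday.
The following Wednesday is April 28, 2010.
Next Tuesday: May 4, 2010.
The following Wednesday is May 5, 2010.
Next Tuesday: May 11, 2010.
The following Wednesday is May 12, 2010.
The following Tuesday is May 18, 2010.
The following Wednesday is May 19, 2010.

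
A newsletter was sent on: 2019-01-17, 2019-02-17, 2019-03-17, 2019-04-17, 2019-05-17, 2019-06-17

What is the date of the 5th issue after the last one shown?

2019-11-17

Gaps: 31, 28, 31, 30, 31 days — not constant. Every event is on the 17th of the month.
Pattern: the 17th of each month.
Next: July 2019 → 2019-07-17.
Next: August 2019 → 2019-08-17.
September 2019: 2019-09-17.
October 2019: 2019-10-17.
Next: November 2019 → 2019-11-17.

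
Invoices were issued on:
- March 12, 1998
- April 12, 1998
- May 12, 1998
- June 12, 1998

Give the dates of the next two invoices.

July 12, 1998; August 12, 1998

Each date is the 12th; the gaps (31, 30, 31) track the month lengths.
The rule is the 12th of each month.
July 1998: July 12, 1998.
August 1998: August 12, 1998.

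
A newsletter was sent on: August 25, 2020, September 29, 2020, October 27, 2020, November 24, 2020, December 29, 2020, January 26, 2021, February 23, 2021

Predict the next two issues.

March 30, 2021; April 27, 2021

Every date is a Tuesday; gaps 35, 28, 28, 35, 28, 28 days.
Each is the last Tuesday of its month (at least one falls on the 29th or later, ruling out '4th Tuesday').
March 2021 ends with Tuesday March 30, 2021.
Last Tuesday of April 2021: April 27, 2021.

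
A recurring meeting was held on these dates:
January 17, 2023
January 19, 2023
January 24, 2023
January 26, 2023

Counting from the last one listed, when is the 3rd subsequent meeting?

Every event lands on a Tuesday or Thursday (gaps cycle 2, 5, 2).
So the schedule is: every Tuesday and Thursday.
The following Tuesday is January 31, 2023.
The following Thursday is February 2, 2023.
Next Tuesday: February 7, 2023.

February 7, 2023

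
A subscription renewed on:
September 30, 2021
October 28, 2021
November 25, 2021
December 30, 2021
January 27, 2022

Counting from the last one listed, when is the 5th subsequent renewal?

June 30, 2022

Every date is a Thursday; gaps 28, 28, 35, 28 days.
Each is the last Thursday of its month (at least one falls on the 29th or later, ruling out '4th Thursday').
Last Thursday of February 2022: February 24, 2022.
Last Thursday of March 2022: March 31, 2022.
April 2022 ends with Thursday April 28, 2022.
May 2022 ends with Thursday May 26, 2022.
Last Thursday of June 2022: June 30, 2022.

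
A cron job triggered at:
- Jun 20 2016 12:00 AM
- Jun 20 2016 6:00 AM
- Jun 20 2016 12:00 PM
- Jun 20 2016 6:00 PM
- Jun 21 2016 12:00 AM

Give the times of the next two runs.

Jun 21 2016 6:00 AM, Jun 21 2016 12:00 PM

Gaps: 6, 6, 6, 6 hours — each event is 6 hours after the previous one.
Jun 21 2016 12:00 AM + 6 h = Jun 21 2016 6:00 AM.
Jun 21 2016 6:00 AM + 6 h = Jun 21 2016 12:00 PM.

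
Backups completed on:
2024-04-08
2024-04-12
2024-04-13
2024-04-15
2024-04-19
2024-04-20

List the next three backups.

The gap pattern 4, 1, 2, 4, 1 repeats every 3 events.
These are the Mondays, Fridays and Saturdays of each week.
The following Monday is 2024-04-22.
The following Friday is 2024-04-26.
The following Saturday is 2024-04-27.

2024-04-22, 2024-04-26, 2024-04-27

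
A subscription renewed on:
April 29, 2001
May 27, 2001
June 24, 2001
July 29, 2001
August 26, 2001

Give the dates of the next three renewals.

September 30, 2001; October 28, 2001; November 25, 2001

These are Sundays with 28, 28, 35, 28-day gaps.
Each is the final Sunday of its month — April 29, 2001 is past the 28th, so '4th Sunday' doesn't fit.
September 2001 ends with Sunday September 30, 2001.
October 2001 ends with Sunday October 28, 2001.
November 2001 ends with Sunday November 25, 2001.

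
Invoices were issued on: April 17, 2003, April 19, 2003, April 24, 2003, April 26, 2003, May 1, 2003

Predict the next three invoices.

Every event lands on a Thursday or Saturday (gaps cycle 2, 5, 2, 5).
So the schedule is: every Thursday and Saturday.
The following Saturday is May 3, 2003.
Next Thursday: May 8, 2003.
The following Saturday is May 10, 2003.

May 3, 2003; May 8, 2003; May 10, 2003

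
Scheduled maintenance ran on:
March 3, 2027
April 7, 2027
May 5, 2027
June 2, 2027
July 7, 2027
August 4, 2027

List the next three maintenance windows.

These are Wednesdays at 28- or 35-day spacing (35, 28, 28, 35, 28).
The pattern: 1st Wednesday of the month.
1st Wednesday of September 2027: September 1, 2027.
October 2027 — 1st Wednesday is October 6, 2027.
1st Wednesday of November 2027: November 3, 2027.

September 1, 2027; October 6, 2027; November 3, 2027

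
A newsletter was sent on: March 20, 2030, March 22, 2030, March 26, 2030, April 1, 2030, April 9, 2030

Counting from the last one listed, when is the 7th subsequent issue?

Gaps: 2, 4, 6, 8 days — each gap is 2 larger than the previous one.
Next gap: 10 days. April 9, 2030 + 10 days = April 19, 2030.
Next gap: 12 days. April 19, 2030 + 12 days = May 1, 2030.
Next gap: 14 days. May 1, 2030 + 14 days = May 15, 2030.
Next gap: 16 days. May 15, 2030 + 16 days = May 31, 2030.
Next gap: 18 days. May 31, 2030 + 18 days = June 18, 2030.
Next gap: 20 days. June 18, 2030 + 20 days = July 8, 2030.
Next gap: 22 days. July 8, 2030 + 22 days = July 30, 2030.

July 30, 2030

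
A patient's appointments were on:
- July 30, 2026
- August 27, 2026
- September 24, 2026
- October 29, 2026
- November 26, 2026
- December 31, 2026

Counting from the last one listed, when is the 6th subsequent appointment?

These are Thursdays with 28, 28, 35, 28, 35-day gaps.
Each is the final Thursday of its month — July 30, 2026 is past the 28th, so '4th Thursday' doesn't fit.
January 2027 ends with Thursday January 28, 2027.
Last Thursday of February 2027: February 25, 2027.
March 2027 ends with Thursday March 25, 2027.
Last Thursday of April 2027: April 29, 2027.
May 2027 ends with Thursday May 27, 2027.
June 2027 ends with Thursday June 24, 2027.

June 24, 2027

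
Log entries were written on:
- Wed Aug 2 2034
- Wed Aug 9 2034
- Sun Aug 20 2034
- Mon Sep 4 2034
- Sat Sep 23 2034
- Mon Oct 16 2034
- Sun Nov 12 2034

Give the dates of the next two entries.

Intervals are 7, 11, 15, 19, 23, 27 days — an arithmetic progression with common difference 4.
Next gap: 31 days. Sun Nov 12 2034 + 31 days = Wed Dec 13 2034.
Next gap: 35 days. Wed Dec 13 2034 + 35 days = Wed Jan 17 2035.

Wed Dec 13 2034, Wed Jan 17 2035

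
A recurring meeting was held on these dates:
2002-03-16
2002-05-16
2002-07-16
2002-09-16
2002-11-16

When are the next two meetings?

The day-of-month is always 16 (61, 61, 62, 61 days between events).
So this recurs on the 16th of every 2 months.
January 2003: 2003-01-16.
March 2003: 2003-03-16.

2003-01-16, 2003-03-16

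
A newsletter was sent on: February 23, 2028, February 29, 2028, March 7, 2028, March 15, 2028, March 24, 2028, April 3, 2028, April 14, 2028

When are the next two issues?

April 26, 2028; May 9, 2028

Intervals are 6, 7, 8, 9, 10, 11 days — an arithmetic progression with common difference 1.
Next gap: 12 days. April 14, 2028 + 12 days = April 26, 2028.
Next gap: 13 days. April 26, 2028 + 13 days = May 9, 2028.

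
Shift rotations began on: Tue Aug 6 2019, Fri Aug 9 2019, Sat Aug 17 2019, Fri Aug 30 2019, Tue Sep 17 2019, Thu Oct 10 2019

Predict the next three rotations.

Intervals are 3, 8, 13, 18, 23 days — an arithmetic progression with common difference 5.
Next gap: 28 days. Thu Oct 10 2019 + 28 days = Thu Nov 7 2019.
Next gap: 33 days. Thu Nov 7 2019 + 33 days = Tue Dec 10 2019.
Next gap: 38 days. Tue Dec 10 2019 + 38 days = Fri Jan 17 2020.

Thu Nov 7 2019, Tue Dec 10 2019, Fri Jan 17 2020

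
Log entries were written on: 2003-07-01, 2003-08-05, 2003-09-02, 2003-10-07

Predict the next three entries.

All dates are Tuesdays, 35, 28, 35 days apart.
Specifically, the 1st Tuesday of each month.
1st Tuesday of November 2003: 2003-11-04.
December 2003 — 1st Tuesday is 2003-12-02.
January 2004 — 1st Tuesday is 2004-01-06.

2003-11-04, 2003-12-02, 2004-01-06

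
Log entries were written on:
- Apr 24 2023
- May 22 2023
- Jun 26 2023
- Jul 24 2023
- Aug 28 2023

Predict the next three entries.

Sep 25 2023, Oct 23 2023, Nov 27 2023

Gaps: 28, 35, 28, 35 days — a mix of 28 and 35. Every date is a Monday.
Each is the 4th Monday of its month.
September 2023 — 4th Monday is Sep 25 2023.
October 2023 — 4th Monday is Oct 23 2023.
November 2023 — 4th Monday is Nov 27 2023.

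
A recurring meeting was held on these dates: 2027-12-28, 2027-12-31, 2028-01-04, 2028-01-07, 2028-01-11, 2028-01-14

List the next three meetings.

2028-01-18, 2028-01-21, 2028-01-25

Gaps: 3, 4, 3, 4, 3 days — not constant, but cyclic with period 2.
The events fall on every Tuesday and Friday.
The following Tuesday is 2028-01-18.
Next Friday: 2028-01-21.
The following Tuesday is 2028-01-25.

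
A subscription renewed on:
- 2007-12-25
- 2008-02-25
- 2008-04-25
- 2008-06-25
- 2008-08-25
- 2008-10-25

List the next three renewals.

The day-of-month is always 25 (62, 60, 61, 61, 61 days between events).
So this recurs on the 25th of every 2 months.
Next: December 2008 → 2008-12-25.
February 2009: 2009-02-25.
Next: April 2009 → 2009-04-25.

2008-12-25, 2009-02-25, 2009-04-25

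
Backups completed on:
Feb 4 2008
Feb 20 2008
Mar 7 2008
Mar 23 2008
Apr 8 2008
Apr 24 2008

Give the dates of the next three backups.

Gaps between consecutive events: 16, 16, 16, 16, 16 days — a constant 16-day interval.
Apr 24 2008 + 16 days = May 10 2008.
May 10 2008 + 16 days = May 26 2008.
May 26 2008 + 16 days = Jun 11 2008.

May 10 2008, May 26 2008, Jun 11 2008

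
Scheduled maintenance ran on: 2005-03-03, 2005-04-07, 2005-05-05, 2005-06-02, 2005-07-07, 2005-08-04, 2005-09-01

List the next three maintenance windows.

These are Thursdays at 28- or 35-day spacing (35, 28, 28, 35, 28, 28).
The pattern: 1st Thursday of the month.
October 2005 — 1st Thursday is 2005-10-06.
1st Thursday of November 2005: 2005-11-03.
December 2005 — 1st Thursday is 2005-12-01.

2005-10-06, 2005-11-03, 2005-12-01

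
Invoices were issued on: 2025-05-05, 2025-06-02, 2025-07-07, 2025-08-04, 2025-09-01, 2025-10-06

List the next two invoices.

2025-11-03, 2025-12-01

These are Mondays at 28- or 35-day spacing (28, 35, 28, 28, 35).
The pattern: 1st Monday of the month.
November 2025 — 1st Monday is 2025-11-03.
December 2025 — 1st Monday is 2025-12-01.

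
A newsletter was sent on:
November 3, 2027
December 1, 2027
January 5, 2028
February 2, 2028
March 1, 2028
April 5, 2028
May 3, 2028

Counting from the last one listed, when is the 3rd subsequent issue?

August 2, 2028

All dates are Wednesdays, 28, 35, 28, 28, 35, 28 days apart.
Specifically, the 1st Wednesday of each month.
1st Wednesday of June 2028: June 7, 2028.
1st Wednesday of July 2028: July 5, 2028.
1st Wednesday of August 2028: August 2, 2028.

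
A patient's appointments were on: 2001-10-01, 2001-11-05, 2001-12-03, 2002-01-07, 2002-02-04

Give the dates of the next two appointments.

2002-03-04, 2002-04-01

Gaps: 35, 28, 35, 28 days — a mix of 28 and 35. Every date is a Monday.
Each is the 1st Monday of its month.
March 2002 — 1st Monday is 2002-03-04.
April 2002 — 1st Monday is 2002-04-01.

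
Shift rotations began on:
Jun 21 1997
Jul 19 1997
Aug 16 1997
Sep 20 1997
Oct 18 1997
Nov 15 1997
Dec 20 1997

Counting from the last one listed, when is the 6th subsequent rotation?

All dates are Saturdays, 28, 28, 35, 28, 28, 35 days apart.
Specifically, the 3rd Saturday of each month.
3rd Saturday of January 1998: Jan 17 1998.
February 1998 — 3rd Saturday is Feb 21 1998.
3rd Saturday of March 1998: Mar 21 1998.
April 1998 — 3rd Saturday is Apr 18 1998.
3rd Saturday of May 1998: May 16 1998.
3rd Saturday of June 1998: Jun 20 1998.

Jun 20 1998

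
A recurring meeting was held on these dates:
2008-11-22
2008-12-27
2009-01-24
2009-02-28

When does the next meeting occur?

These are Saturdays at 28- or 35-day spacing (35, 28, 35).
The pattern: 4th Saturday of the month.
March 2009 — 4th Saturday is 2009-03-28.

2009-03-28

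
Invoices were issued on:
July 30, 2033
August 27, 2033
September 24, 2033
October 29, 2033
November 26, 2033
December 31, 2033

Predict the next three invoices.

Every date is a Saturday; gaps 28, 28, 35, 28, 35 days.
Each is the last Saturday of its month (at least one falls on the 29th or later, ruling out '4th Saturday').
Last Saturday of January 2034: January 28, 2034.
February 2034 ends with Saturday February 25, 2034.
March 2034 ends with Saturday March 25, 2034.

January 28, 2034; February 25, 2034; March 25, 2034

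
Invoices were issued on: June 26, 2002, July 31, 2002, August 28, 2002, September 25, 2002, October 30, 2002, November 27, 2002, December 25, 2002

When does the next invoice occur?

January 29, 2003

Every date is a Wednesday; gaps 35, 28, 28, 35, 28, 28 days.
Each is the last Wednesday of its month (at least one falls on the 29th or later, ruling out '4th Wednesday').
Last Wednesday of January 2003: January 29, 2003.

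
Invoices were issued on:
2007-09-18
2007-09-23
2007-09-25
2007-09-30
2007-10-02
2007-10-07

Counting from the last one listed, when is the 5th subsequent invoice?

2007-10-23

Every event lands on a Tuesday or Sunday (gaps cycle 5, 2, 5, 2, 5).
So the schedule is: every Tuesday and Sunday.
The following Tuesday is 2007-10-09.
Next Sunday: 2007-10-14.
Next Tuesday: 2007-10-16.
Next Sunday: 2007-10-21.
The following Tuesday is 2007-10-23.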